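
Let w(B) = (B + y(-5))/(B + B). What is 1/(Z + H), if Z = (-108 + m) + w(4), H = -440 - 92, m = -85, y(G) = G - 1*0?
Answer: -8/5801 ≈ -0.0013791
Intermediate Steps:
y(G) = G (y(G) = G + 0 = G)
w(B) = (-5 + B)/(2*B) (w(B) = (B - 5)/(B + B) = (-5 + B)/((2*B)) = (-5 + B)*(1/(2*B)) = (-5 + B)/(2*B))
H = -532
Z = -1545/8 (Z = (-108 - 85) + (1/2)*(-5 + 4)/4 = -193 + (1/2)*(1/4)*(-1) = -193 - 1/8 = -1545/8 ≈ -193.13)
1/(Z + H) = 1/(-1545/8 - 532) = 1/(-5801/8) = -8/5801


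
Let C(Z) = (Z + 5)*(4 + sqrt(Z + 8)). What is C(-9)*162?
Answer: -2592 - 648*I ≈ -2592.0 - 648.0*I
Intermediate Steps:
C(Z) = (4 + sqrt(8 + Z))*(5 + Z) (C(Z) = (5 + Z)*(4 + sqrt(8 + Z)) = (4 + sqrt(8 + Z))*(5 + Z))
C(-9)*162 = (20 + 4*(-9) + 5*sqrt(8 - 9) - 9*sqrt(8 - 9))*162 = (20 - 36 + 5*sqrt(-1) - 9*I)*162 = (20 - 36 + 5*I - 9*I)*162 = (-16 - 4*I)*162 = -2592 - 648*I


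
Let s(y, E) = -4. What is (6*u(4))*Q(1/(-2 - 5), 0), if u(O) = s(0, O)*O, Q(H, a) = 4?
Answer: -384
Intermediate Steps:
u(O) = -4*O
(6*u(4))*Q(1/(-2 - 5), 0) = (6*(-4*4))*4 = (6*(-16))*4 = -96*4 = -384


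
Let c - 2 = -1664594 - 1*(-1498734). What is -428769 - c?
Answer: -262911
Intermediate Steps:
c = -165858 (c = 2 + (-1664594 - 1*(-1498734)) = 2 + (-1664594 + 1498734) = 2 - 165860 = -165858)
-428769 - c = -428769 - 1*(-165858) = -428769 + 165858 = -262911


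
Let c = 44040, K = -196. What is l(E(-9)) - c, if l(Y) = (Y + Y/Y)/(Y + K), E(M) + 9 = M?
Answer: -9424543/214 ≈ -44040.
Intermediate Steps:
E(M) = -9 + M
l(Y) = (1 + Y)/(-196 + Y) (l(Y) = (Y + Y/Y)/(Y - 196) = (Y + 1)/(-196 + Y) = (1 + Y)/(-196 + Y))
l(E(-9)) - c = (1 + (-9 - 9))/(-196 + (-9 - 9)) - 1*44040 = (1 - 18)/(-196 - 18) - 44040 = -17/(-214) - 44040 = -1/214*(-17) - 44040 = 17/214 - 44040 = -9424543/214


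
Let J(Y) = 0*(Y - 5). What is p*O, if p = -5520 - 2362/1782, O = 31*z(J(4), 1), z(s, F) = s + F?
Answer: -152504531/891 ≈ -1.7116e+5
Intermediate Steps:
J(Y) = 0 (J(Y) = 0*(-5 + Y) = 0)
z(s, F) = F + s
O = 31 (O = 31*(1 + 0) = 31*1 = 31)
p = -4919501/891 (p = -5520 - 2362*1/1782 = -5520 - 1181/891 = -4919501/891 ≈ -5521.3)
p*O = -4919501/891*31 = -152504531/891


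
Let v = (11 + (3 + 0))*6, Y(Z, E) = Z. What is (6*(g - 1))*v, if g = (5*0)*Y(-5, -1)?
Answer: -504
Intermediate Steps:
g = 0 (g = (5*0)*(-5) = 0*(-5) = 0)
v = 84 (v = (11 + 3)*6 = 14*6 = 84)
(6*(g - 1))*v = (6*(0 - 1))*84 = (6*(-1))*84 = -6*84 = -504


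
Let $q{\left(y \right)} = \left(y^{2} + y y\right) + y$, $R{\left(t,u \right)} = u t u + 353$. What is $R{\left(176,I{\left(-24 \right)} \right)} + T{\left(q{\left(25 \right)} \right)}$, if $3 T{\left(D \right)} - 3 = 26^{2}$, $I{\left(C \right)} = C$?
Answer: $\frac{305866}{3} \approx 1.0196 \cdot 10^{5}$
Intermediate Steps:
$R{\left(t,u \right)} = 353 + t u^{2}$ ($R{\left(t,u \right)} = t u u + 353 = t u^{2} + 353 = 353 + t u^{2}$)
$q{\left(y \right)} = y + 2 y^{2}$ ($q{\left(y \right)} = \left(y^{2} + y^{2}\right) + y = 2 y^{2} + y = y + 2 y^{2}$)
$T{\left(D \right)} = \frac{679}{3}$ ($T{\left(D \right)} = 1 + \frac{26^{2}}{3} = 1 + \frac{1}{3} \cdot 676 = 1 + \frac{676}{3} = \frac{679}{3}$)
$R{\left(176,I{\left(-24 \right)} \right)} + T{\left(q{\left(25 \right)} \right)} = \left(353 + 176 \left(-24\right)^{2}\right) + \frac{679}{3} = \left(353 + 176 \cdot 576\right) + \frac{679}{3} = \left(353 + 101376\right) + \frac{679}{3} = 101729 + \frac{679}{3} = \frac{305866}{3}$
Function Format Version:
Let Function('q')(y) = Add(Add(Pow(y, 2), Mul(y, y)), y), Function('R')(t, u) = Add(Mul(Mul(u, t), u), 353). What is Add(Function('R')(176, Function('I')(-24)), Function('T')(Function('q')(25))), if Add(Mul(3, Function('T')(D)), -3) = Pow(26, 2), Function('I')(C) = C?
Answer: Rational(305866, 3) ≈ 1.0196e+5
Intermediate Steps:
Function('R')(t, u) = Add(353, Mul(t, Pow(u, 2))) (Function('R')(t, u) = Add(Mul(Mul(t, u), u), 353) = Add(Mul(t, Pow(u, 2)), 353) = Add(353, Mul(t, Pow(u, 2))))
Function('q')(y) = Add(y, Mul(2, Pow(y, 2))) (Function('q')(y) = Add(Add(Pow(y, 2), Pow(y, 2)), y) = Add(Mul(2, Pow(y, 2)), y) = Add(y, Mul(2, Pow(y, 2))))
Function('T')(D) = Rational(679, 3) (Function('T')(D) = Add(1, Mul(Rational(1, 3), Pow(26, 2))) = Add(1, Mul(Rational(1, 3), 676)) = Add(1, Rational(676, 3)) = Rational(679, 3))
Add(Function('R')(176, Function('I')(-24)), Function('T')(Function('q')(25))) = Add(Add(353, Mul(176, Pow(-24, 2))), Rational(679, 3)) = Add(Add(353, Mul(176, 576)), Rational(679, 3)) = Add(Add(353, 101376), Rational(679, 3)) = Add(101729, Rational(679, 3)) = Rational(305866, 3)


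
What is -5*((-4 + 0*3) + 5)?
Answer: -5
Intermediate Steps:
-5*((-4 + 0*3) + 5) = -5*((-4 + 0) + 5) = -5*(-4 + 5) = -5*1 = -5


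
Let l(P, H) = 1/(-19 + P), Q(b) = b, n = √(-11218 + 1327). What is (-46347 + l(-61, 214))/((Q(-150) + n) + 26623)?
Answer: -98155556953/56066369600 + 11123283*I*√1099/56066369600 ≈ -1.7507 + 0.006577*I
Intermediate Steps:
n = 3*I*√1099 (n = √(-9891) = 3*I*√1099 ≈ 99.453*I)
(-46347 + l(-61, 214))/((Q(-150) + n) + 26623) = (-46347 + 1/(-19 - 61))/((-150 + 3*I*√1099) + 26623) = (-46347 + 1/(-80))/(26473 + 3*I*√1099) = (-46347 - 1/80)/(26473 + 3*I*√1099) = -3707761/(80*(26473 + 3*I*√1099))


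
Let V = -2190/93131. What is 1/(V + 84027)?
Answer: 93131/7825516347 ≈ 1.1901e-5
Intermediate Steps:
V = -2190/93131 (V = -2190*1/93131 = -2190/93131 ≈ -0.023515)
1/(V + 84027) = 1/(-2190/93131 + 84027) = 1/(7825516347/93131) = 93131/7825516347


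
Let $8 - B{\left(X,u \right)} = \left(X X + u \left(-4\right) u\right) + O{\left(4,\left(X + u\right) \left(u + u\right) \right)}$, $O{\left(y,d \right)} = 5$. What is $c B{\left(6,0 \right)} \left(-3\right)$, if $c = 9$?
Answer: $891$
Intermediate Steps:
$B{\left(X,u \right)} = 3 - X^{2} + 4 u^{2}$ ($B{\left(X,u \right)} = 8 - \left(\left(X X + u \left(-4\right) u\right) + 5\right) = 8 - \left(\left(X^{2} + - 4 u u\right) + 5\right) = 8 - \left(\left(X^{2} - 4 u^{2}\right) + 5\right) = 8 - \left(5 + X^{2} - 4 u^{2}\right) = 3 - X^{2} + 4 u^{2}$)
$c B{\left(6,0 \right)} \left(-3\right) = 9 \left(3 - 6^{2} + 4 \cdot 0^{2}\right) \left(-3\right) = 9 \left(3 - 36 + 4 \cdot 0\right) \left(-3\right) = 9 \left(3 - 36 + 0\right) \left(-3\right) = 9 \left(-33\right) \left(-3\right) = \left(-297\right) \left(-3\right) = 891$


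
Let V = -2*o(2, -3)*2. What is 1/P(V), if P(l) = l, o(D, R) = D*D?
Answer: -1/16 ≈ -0.062500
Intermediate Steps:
o(D, R) = D**2
V = -16 (V = -2*2**2*2 = -2*4*2 = -8*2 = -16)
1/P(V) = 1/(-16) = -1/16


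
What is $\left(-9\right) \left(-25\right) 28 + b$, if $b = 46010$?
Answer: $52310$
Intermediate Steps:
$\left(-9\right) \left(-25\right) 28 + b = \left(-9\right) \left(-25\right) 28 + 46010 = 225 \cdot 28 + 46010 = 6300 + 46010 = 52310$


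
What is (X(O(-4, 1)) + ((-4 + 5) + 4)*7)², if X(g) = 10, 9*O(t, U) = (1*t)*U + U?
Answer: 2025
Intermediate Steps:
O(t, U) = U/9 + U*t/9 (O(t, U) = ((1*t)*U + U)/9 = (t*U + U)/9 = (U*t + U)/9 = (U + U*t)/9 = U/9 + U*t/9)
(X(O(-4, 1)) + ((-4 + 5) + 4)*7)² = (10 + ((-4 + 5) + 4)*7)² = (10 + (1 + 4)*7)² = (10 + 5*7)² = (10 + 35)² = 45² = 2025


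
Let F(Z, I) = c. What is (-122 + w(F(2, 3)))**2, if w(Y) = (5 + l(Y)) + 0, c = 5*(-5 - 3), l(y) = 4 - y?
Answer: 5329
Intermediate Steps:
c = -40 (c = 5*(-8) = -40)
F(Z, I) = -40
w(Y) = 9 - Y (w(Y) = (5 + (4 - Y)) + 0 = (9 - Y) + 0 = 9 - Y)
(-122 + w(F(2, 3)))**2 = (-122 + (9 - 1*(-40)))**2 = (-122 + (9 + 40))**2 = (-122 + 49)**2 = (-73)**2 = 5329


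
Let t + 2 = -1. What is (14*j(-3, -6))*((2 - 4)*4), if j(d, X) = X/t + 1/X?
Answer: -616/3 ≈ -205.33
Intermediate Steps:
t = -3 (t = -2 - 1 = -3)
j(d, X) = 1/X - X/3 (j(d, X) = X/(-3) + 1/X = X*(-⅓) + 1/X = -X/3 + 1/X = 1/X - X/3)
(14*j(-3, -6))*((2 - 4)*4) = (14*(1/(-6) - ⅓*(-6)))*((2 - 4)*4) = (14*(-⅙ + 2))*(-2*4) = (14*(11/6))*(-8) = (77/3)*(-8) = -616/3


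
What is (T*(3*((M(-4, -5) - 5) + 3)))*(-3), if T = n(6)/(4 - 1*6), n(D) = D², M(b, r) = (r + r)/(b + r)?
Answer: -144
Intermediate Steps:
M(b, r) = 2*r/(b + r) (M(b, r) = (2*r)/(b + r) = 2*r/(b + r))
T = -18 (T = 6²/(4 - 1*6) = 36/(4 - 6) = 36/(-2) = 36*(-½) = -18)
(T*(3*((M(-4, -5) - 5) + 3)))*(-3) = -54*((2*(-5)/(-4 - 5) - 5) + 3)*(-3) = -54*((2*(-5)/(-9) - 5) + 3)*(-3) = -54*((2*(-5)*(-⅑) - 5) + 3)*(-3) = -54*((10/9 - 5) + 3)*(-3) = -54*(-35/9 + 3)*(-3) = -54*(-8)/9*(-3) = -18*(-8/3)*(-3) = 48*(-3) = -144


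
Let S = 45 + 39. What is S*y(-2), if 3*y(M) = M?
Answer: -56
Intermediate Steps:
y(M) = M/3
S = 84
S*y(-2) = 84*((⅓)*(-2)) = 84*(-⅔) = -56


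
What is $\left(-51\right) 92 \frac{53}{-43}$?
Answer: $\frac{248676}{43} \approx 5783.2$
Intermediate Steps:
$\left(-51\right) 92 \frac{53}{-43} = - 4692 \cdot 53 \left(- \frac{1}{43}\right) = \left(-4692\right) \left(- \frac{53}{43}\right) = \frac{248676}{43}$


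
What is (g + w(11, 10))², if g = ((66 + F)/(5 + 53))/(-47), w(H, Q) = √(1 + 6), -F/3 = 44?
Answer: 13005472/1857769 + 66*√7/1363 ≈ 7.1287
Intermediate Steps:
F = -132 (F = -3*44 = -132)
w(H, Q) = √7
g = 33/1363 (g = ((66 - 132)/(5 + 53))/(-47) = -66/58*(-1/47) = -66*1/58*(-1/47) = -33/29*(-1/47) = 33/1363 ≈ 0.024211)
(g + w(11, 10))² = (33/1363 + √7)²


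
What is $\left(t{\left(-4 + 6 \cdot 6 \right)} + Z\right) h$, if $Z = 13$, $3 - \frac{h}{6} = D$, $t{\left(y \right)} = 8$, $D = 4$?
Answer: $-126$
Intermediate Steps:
$h = -6$ ($h = 18 - 24 = -6$)
$\left(t{\left(-4 + 6 \cdot 6 \right)} + Z\right) h = \left(8 + 13\right) \left(-6\right) = 21 \left(-6\right) = -126$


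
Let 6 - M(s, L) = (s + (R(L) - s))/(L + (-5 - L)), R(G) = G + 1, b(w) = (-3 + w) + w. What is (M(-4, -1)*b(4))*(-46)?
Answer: -1380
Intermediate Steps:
b(w) = -3 + 2*w
R(G) = 1 + G
M(s, L) = 31/5 + L/5 (M(s, L) = 6 - (s + ((1 + L) - s))/(L + (-5 - L)) = 6 - (s + (1 + L - s))/(-5) = 6 - (1 + L)*(-1)/5 = 6 - (-1/5 - L/5) = 6 + (1/5 + L/5) = 31/5 + L/5)
(M(-4, -1)*b(4))*(-46) = ((31/5 + (1/5)*(-1))*(-3 + 2*4))*(-46) = ((31/5 - 1/5)*(-3 + 8))*(-46) = (6*5)*(-46) = 30*(-46) = -1380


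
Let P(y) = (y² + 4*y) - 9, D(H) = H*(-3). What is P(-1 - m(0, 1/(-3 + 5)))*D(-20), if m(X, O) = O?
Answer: -765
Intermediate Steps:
D(H) = -3*H
P(y) = -9 + y² + 4*y
P(-1 - m(0, 1/(-3 + 5)))*D(-20) = (-9 + (-1 - 1/(-3 + 5))² + 4*(-1 - 1/(-3 + 5)))*(-3*(-20)) = (-9 + (-1 - 1/2)² + 4*(-1 - 1/2))*60 = (-9 + (-1 - 1*½)² + 4*(-1 - 1*½))*60 = (-9 + (-1 - ½)² + 4*(-1 - ½))*60 = (-9 + (-3/2)² + 4*(-3/2))*60 = (-9 + 9/4 - 6)*60 = -51/4*60 = -765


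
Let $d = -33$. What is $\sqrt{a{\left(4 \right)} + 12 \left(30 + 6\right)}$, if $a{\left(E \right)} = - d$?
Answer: $\sqrt{465} \approx 21.564$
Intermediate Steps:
$a{\left(E \right)} = 33$ ($a{\left(E \right)} = \left(-1\right) \left(-33\right) = 33$)
$\sqrt{a{\left(4 \right)} + 12 \left(30 + 6\right)} = \sqrt{33 + 12 \left(30 + 6\right)} = \sqrt{33 + 12 \cdot 36} = \sqrt{33 + 432} = \sqrt{465}$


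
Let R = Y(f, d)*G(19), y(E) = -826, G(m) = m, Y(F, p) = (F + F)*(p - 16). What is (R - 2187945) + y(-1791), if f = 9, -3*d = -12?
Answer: -2192875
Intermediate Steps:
d = 4 (d = -1/3*(-12) = 4)
Y(F, p) = 2*F*(-16 + p) (Y(F, p) = (2*F)*(-16 + p) = 2*F*(-16 + p))
R = -4104 (R = (2*9*(-16 + 4))*19 = (2*9*(-12))*19 = -216*19 = -4104)
(R - 2187945) + y(-1791) = (-4104 - 2187945) - 826 = -2192049 - 826 = -2192875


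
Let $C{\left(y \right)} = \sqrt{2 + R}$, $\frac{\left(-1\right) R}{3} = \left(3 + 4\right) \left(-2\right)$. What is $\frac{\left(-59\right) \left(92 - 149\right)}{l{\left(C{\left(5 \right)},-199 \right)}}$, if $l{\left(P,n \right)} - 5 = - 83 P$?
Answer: $- \frac{16815}{303091} - \frac{558258 \sqrt{11}}{303091} \approx -6.1643$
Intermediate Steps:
$R = 42$ ($R = - 3 \left(3 + 4\right) \left(-2\right) = - 3 \cdot 7 \left(-2\right) = \left(-3\right) \left(-14\right) = 42$)
$C{\left(y \right)} = 2 \sqrt{11}$ ($C{\left(y \right)} = \sqrt{2 + 42} = \sqrt{44} = 2 \sqrt{11}$)
$l{\left(P,n \right)} = 5 - 83 P$
$\frac{\left(-59\right) \left(92 - 149\right)}{l{\left(C{\left(5 \right)},-199 \right)}} = \frac{\left(-59\right) \left(92 - 149\right)}{5 - 83 \cdot 2 \sqrt{11}} = \frac{\left(-59\right) \left(-57\right)}{5 - 166 \sqrt{11}} = \frac{3363}{5 - 166 \sqrt{11}}$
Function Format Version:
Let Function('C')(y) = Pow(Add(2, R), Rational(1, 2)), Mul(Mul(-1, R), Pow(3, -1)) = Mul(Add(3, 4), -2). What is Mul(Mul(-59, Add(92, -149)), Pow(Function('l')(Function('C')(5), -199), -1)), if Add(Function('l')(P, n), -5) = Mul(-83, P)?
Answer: Add(Rational(-16815, 303091), Mul(Rational(-558258, 303091), Pow(11, Rational(1, 2)))) ≈ -6.1643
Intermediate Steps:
R = 42 (R = Mul(-3, Mul(Add(3, 4), -2)) = Mul(-3, Mul(7, -2)) = Mul(-3, -14) = 42)
Function('C')(y) = Mul(2, Pow(11, Rational(1, 2))) (Function('C')(y) = Pow(Add(2, 42), Rational(1, 2)) = Pow(44, Rational(1, 2)) = Mul(2, Pow(11, Rational(1, 2))))
Function('l')(P, n) = Add(5, Mul(-83, P))
Mul(Mul(-59, Add(92, -149)), Pow(Function('l')(Function('C')(5), -199), -1)) = Mul(Mul(-59, Add(92, -149)), Pow(Add(5, Mul(-83, Mul(2, Pow(11, Rational(1, 2))))), -1)) = Mul(Mul(-59, -57), Pow(Add(5, Mul(-166, Pow(11, Rational(1, 2)))), -1)) = Mul(3363, Pow(Add(5, Mul(-166, Pow(11, Rational(1, 2)))), -1))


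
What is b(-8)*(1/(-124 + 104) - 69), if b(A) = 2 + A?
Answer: 4143/10 ≈ 414.30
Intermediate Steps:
b(-8)*(1/(-124 + 104) - 69) = (2 - 8)*(1/(-124 + 104) - 69) = -6*(1/(-20) - 69) = -6*(-1/20 - 69) = -6*(-1381/20) = 4143/10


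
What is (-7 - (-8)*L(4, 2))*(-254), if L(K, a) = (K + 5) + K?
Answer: -24638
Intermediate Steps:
L(K, a) = 5 + 2*K (L(K, a) = (5 + K) + K = 5 + 2*K)
(-7 - (-8)*L(4, 2))*(-254) = (-7 - (-8)*(5 + 2*4))*(-254) = (-7 - (-8)*(5 + 8))*(-254) = (-7 - (-8)*13)*(-254) = (-7 - 1*(-104))*(-254) = (-7 + 104)*(-254) = 97*(-254) = -24638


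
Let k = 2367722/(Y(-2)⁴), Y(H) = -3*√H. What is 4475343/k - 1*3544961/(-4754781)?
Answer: 3451439431185467/5628999789441 ≈ 613.15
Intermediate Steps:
k = 1183861/162 (k = 2367722/((-3*I*√2)⁴) = 2367722/324 = 2367722*(1/324) = 1183861/162 ≈ 7307.8)
4475343/k - 1*3544961/(-4754781) = 4475343/(1183861/162) - 1*3544961/(-4754781) = 4475343*(162/1183861) - 3544961*(-1/4754781) = 725005566/1183861 + 3544961/4754781 = 3451439431185467/5628999789441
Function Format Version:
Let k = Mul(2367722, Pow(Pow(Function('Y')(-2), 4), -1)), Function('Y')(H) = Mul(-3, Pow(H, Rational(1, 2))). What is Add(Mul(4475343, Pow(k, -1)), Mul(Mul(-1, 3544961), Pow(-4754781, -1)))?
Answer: Rational(3451439431185467, 5628999789441) ≈ 613.15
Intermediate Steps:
k = Rational(1183861, 162) (k = Mul(2367722, Pow(Pow(Mul(-3, Pow(-2, Rational(1, 2))), 4), -1)) = Mul(2367722, Pow(Pow(Mul(-3, Mul(I, Pow(2, Rational(1, 2)))), 4), -1)) = Mul(2367722, Pow(Pow(Mul(-3, I, Pow(2, Rational(1, 2))), 4), -1)) = Mul(2367722, Pow(324, -1)) = Mul(2367722, Rational(1, 324)) = Rational(1183861, 162) ≈ 7307.8)
Add(Mul(4475343, Pow(k, -1)), Mul(Mul(-1, 3544961), Pow(-4754781, -1))) = Add(Mul(4475343, Pow(Rational(1183861, 162), -1)), Mul(Mul(-1, 3544961), Pow(-4754781, -1))) = Add(Mul(4475343, Rational(162, 1183861)), Mul(-3544961, Rational(-1, 4754781))) = Add(Rational(725005566, 1183861), Rational(3544961, 4754781)) = Rational(3451439431185467, 5628999789441)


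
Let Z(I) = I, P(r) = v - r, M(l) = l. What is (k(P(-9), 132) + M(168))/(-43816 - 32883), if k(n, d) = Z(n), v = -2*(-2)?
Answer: -181/76699 ≈ -0.0023599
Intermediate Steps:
v = 4
P(r) = 4 - r
k(n, d) = n
(k(P(-9), 132) + M(168))/(-43816 - 32883) = ((4 - 1*(-9)) + 168)/(-43816 - 32883) = ((4 + 9) + 168)/(-76699) = (13 + 168)*(-1/76699) = 181*(-1/76699) = -181/76699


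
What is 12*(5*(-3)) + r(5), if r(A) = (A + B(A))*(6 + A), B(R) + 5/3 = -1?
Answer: -463/3 ≈ -154.33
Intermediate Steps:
B(R) = -8/3 (B(R) = -5/3 - 1 = -8/3)
r(A) = (6 + A)*(-8/3 + A) (r(A) = (A - 8/3)*(6 + A) = (-8/3 + A)*(6 + A) = (6 + A)*(-8/3 + A))
12*(5*(-3)) + r(5) = 12*(5*(-3)) + (-16 + 5² + (10/3)*5) = 12*(-15) + (-16 + 25 + 50/3) = -180 + 77/3 = -463/3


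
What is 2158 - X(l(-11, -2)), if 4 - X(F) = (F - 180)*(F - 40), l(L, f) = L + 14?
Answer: 8703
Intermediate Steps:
l(L, f) = 14 + L
X(F) = 4 - (-180 + F)*(-40 + F) (X(F) = 4 - (F - 180)*(F - 40) = 4 - (-180 + F)*(-40 + F))
2158 - X(l(-11, -2)) = 2158 - (-7196 - (14 - 11)² + 220*(14 - 11)) = 2158 - (-7196 - 1*3² + 220*3) = 2158 - (-7196 - 1*9 + 660) = 2158 - (-7196 - 9 + 660) = 2158 - 1*(-6545) = 2158 + 6545 = 8703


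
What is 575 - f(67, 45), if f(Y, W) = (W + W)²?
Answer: -7525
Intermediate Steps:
f(Y, W) = 4*W² (f(Y, W) = (2*W)² = 4*W²)
575 - f(67, 45) = 575 - 4*45² = 575 - 4*2025 = 575 - 1*8100 = 575 - 8100 = -7525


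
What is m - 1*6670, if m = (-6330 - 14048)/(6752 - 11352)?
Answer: -666557/100 ≈ -6665.6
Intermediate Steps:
m = 443/100 (m = -20378/(-4600) = -20378*(-1/4600) = 443/100 ≈ 4.4300)
m - 1*6670 = 443/100 - 1*6670 = 443/100 - 6670 = -666557/100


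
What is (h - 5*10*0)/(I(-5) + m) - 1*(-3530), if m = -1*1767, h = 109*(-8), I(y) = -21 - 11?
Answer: 6351342/1799 ≈ 3530.5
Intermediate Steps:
I(y) = -32
h = -872
m = -1767
(h - 5*10*0)/(I(-5) + m) - 1*(-3530) = (-872 - 5*10*0)/(-32 - 1767) - 1*(-3530) = (-872 - 50*0)/(-1799) + 3530 = (-872 + 0)*(-1/1799) + 3530 = -872*(-1/1799) + 3530 = 872/1799 + 3530 = 6351342/1799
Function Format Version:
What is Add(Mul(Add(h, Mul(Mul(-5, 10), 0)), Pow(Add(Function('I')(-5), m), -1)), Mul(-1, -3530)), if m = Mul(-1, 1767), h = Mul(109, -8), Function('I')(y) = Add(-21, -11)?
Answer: Rational(6351342, 1799) ≈ 3530.5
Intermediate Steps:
Function('I')(y) = -32
h = -872
m = -1767
Add(Mul(Add(h, Mul(Mul(-5, 10), 0)), Pow(Add(Function('I')(-5), m), -1)), Mul(-1, -3530)) = Add(Mul(Add(-872, Mul(Mul(-5, 10), 0)), Pow(Add(-32, -1767), -1)), Mul(-1, -3530)) = Add(Mul(Add(-872, Mul(-50, 0)), Pow(-1799, -1)), 3530) = Add(Mul(Add(-872, 0), Rational(-1, 1799)), 3530) = Add(Mul(-872, Rational(-1, 1799)), 3530) = Add(Rational(872, 1799), 3530) = Rational(6351342, 1799)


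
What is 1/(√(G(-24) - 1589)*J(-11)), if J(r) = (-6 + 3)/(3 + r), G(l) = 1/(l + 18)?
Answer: -8*I*√57210/28605 ≈ -0.066893*I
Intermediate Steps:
G(l) = 1/(18 + l)
J(r) = -3/(3 + r)
1/(√(G(-24) - 1589)*J(-11)) = 1/(√(1/(18 - 24) - 1589)*(-3/(3 - 11))) = 1/(√(1/(-6) - 1589)*(-3/(-8))) = 1/(√(-⅙ - 1589)*(-3*(-⅛))) = 1/(√(-9535/6)*(3/8)) = 1/((I*√57210/6)*(3/8)) = 1/(I*√57210/16) = -8*I*√57210/28605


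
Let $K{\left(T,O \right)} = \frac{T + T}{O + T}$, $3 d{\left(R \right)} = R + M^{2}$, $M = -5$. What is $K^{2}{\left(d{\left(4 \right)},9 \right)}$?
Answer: $\frac{841}{784} \approx 1.0727$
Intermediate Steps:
$d{\left(R \right)} = \frac{25}{3} + \frac{R}{3}$ ($d{\left(R \right)} = \frac{R + \left(-5\right)^{2}}{3} = \frac{R + 25}{3} = \frac{25 + R}{3} = \frac{25}{3} + \frac{R}{3}$)
$K{\left(T,O \right)} = \frac{2 T}{O + T}$
$K^{2}{\left(d{\left(4 \right)},9 \right)} = \left(\frac{2 \left(\frac{25}{3} + \frac{1}{3} \cdot 4\right)}{9 + \left(\frac{25}{3} + \frac{1}{3} \cdot 4\right)}\right)^{2} = \left(\frac{2 \left(\frac{25}{3} + \frac{4}{3}\right)}{9 + \left(\frac{25}{3} + \frac{4}{3}\right)}\right)^{2} = \left(2 \cdot \frac{29}{3} \frac{1}{9 + \frac{29}{3}}\right)^{2} = \left(2 \cdot \frac{29}{3} \frac{1}{\frac{56}{3}}\right)^{2} = \left(2 \cdot \frac{29}{3} \cdot \frac{3}{56}\right)^{2} = \left(\frac{29}{28}\right)^{2} = \frac{841}{784}$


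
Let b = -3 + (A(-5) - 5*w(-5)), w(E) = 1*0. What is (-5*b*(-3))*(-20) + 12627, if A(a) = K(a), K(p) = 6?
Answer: 11727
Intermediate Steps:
w(E) = 0
A(a) = 6
b = 3 (b = -3 + (6 - 5*0) = -3 + (6 + 0) = -3 + 6 = 3)
(-5*b*(-3))*(-20) + 12627 = (-5*3*(-3))*(-20) + 12627 = -15*(-3)*(-20) + 12627 = 45*(-20) + 12627 = -900 + 12627 = 11727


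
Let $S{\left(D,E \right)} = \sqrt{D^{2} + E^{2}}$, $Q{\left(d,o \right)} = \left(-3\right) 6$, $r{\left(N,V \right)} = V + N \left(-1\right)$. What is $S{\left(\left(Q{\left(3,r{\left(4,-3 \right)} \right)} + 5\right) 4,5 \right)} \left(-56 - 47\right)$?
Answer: $- 103 \sqrt{2729} \approx -5380.7$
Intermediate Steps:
$r{\left(N,V \right)} = V - N$
$Q{\left(d,o \right)} = -18$
$S{\left(\left(Q{\left(3,r{\left(4,-3 \right)} \right)} + 5\right) 4,5 \right)} \left(-56 - 47\right) = \sqrt{\left(\left(-18 + 5\right) 4\right)^{2} + 5^{2}} \left(-56 - 47\right) = \sqrt{\left(\left(-13\right) 4\right)^{2} + 25} \left(-103\right) = \sqrt{\left(-52\right)^{2} + 25} \left(-103\right) = \sqrt{2704 + 25} \left(-103\right) = \sqrt{2729} \left(-103\right) = - 103 \sqrt{2729}$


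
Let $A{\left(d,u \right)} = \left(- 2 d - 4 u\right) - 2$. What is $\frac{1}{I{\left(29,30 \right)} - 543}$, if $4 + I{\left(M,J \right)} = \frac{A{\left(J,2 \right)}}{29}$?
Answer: $- \frac{29}{15933} \approx -0.0018201$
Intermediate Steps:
$A{\left(d,u \right)} = -2 - 4 u - 2 d$ ($A{\left(d,u \right)} = \left(- 4 u - 2 d\right) - 2 = -2 - 4 u - 2 d$)
$I{\left(M,J \right)} = - \frac{126}{29} - \frac{2 J}{29}$ ($I{\left(M,J \right)} = -4 + \frac{-2 - 8 - 2 J}{29} = -4 + \left(-2 - 8 - 2 J\right) \frac{1}{29} = -4 + \left(-10 - 2 J\right) \frac{1}{29} = -4 - \left(\frac{10}{29} + \frac{2 J}{29}\right) = - \frac{126}{29} - \frac{2 J}{29}$)
$\frac{1}{I{\left(29,30 \right)} - 543} = \frac{1}{\left(- \frac{126}{29} - \frac{60}{29}\right) - 543} = \frac{1}{- \frac{186}{29} - 543} = \frac{1}{- \frac{15933}{29}} = - \frac{29}{15933}$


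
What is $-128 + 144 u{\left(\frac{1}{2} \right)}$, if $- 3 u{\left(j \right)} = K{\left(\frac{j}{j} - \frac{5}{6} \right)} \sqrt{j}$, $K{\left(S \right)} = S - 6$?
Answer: $-128 + 140 \sqrt{2} \approx 69.99$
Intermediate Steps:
$K{\left(S \right)} = -6 + S$ ($K{\left(S \right)} = S - 6 = -6 + S$)
$u{\left(j \right)} = \frac{35 \sqrt{j}}{18}$ ($u{\left(j \right)} = - \frac{\left(-6 + \left(\frac{j}{j} - \frac{5}{6}\right)\right) \sqrt{j}}{3} = - \frac{\left(-6 + \left(1 - \frac{5}{6}\right)\right) \sqrt{j}}{3} = - \frac{\left(-6 + \frac{1}{6}\right) \sqrt{j}}{3} = - \frac{\left(- \frac{35}{6}\right) \sqrt{j}}{3} = \frac{35 \sqrt{j}}{18}$)
$-128 + 144 u{\left(\frac{1}{2} \right)} = -128 + 144 \frac{35 \sqrt{\frac{1}{2}}}{18} = -128 + 144 \frac{35}{18 \sqrt{2}} = -128 + 144 \frac{35 \frac{\sqrt{2}}{2}}{18} = -128 + 144 \frac{35 \sqrt{2}}{36} = -128 + 140 \sqrt{2}$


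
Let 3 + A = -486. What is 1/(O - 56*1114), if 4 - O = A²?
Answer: -1/301501 ≈ -3.3167e-6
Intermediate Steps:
A = -489 (A = -3 - 486 = -489)
O = -239117 (O = 4 - 1*(-489)² = 4 - 1*239121 = 4 - 239121 = -239117)
1/(O - 56*1114) = 1/(-239117 - 56*1114) = 1/(-239117 - 62384) = 1/(-301501) = -1/301501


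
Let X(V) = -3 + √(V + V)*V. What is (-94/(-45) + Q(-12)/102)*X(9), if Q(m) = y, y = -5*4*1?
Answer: -1448/255 + 4344*√2/85 ≈ 66.596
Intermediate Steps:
y = -20 (y = -20*1 = -20)
Q(m) = -20
X(V) = -3 + √2*V^(3/2) (X(V) = -3 + √(2*V)*V = -3 + (√2*√V)*V = -3 + √2*V^(3/2))
(-94/(-45) + Q(-12)/102)*X(9) = (-94/(-45) - 20/102)*(-3 + √2*9^(3/2)) = (-94*(-1/45) - 20*1/102)*(-3 + √2*27) = (94/45 - 10/51)*(-3 + 27*√2) = 1448*(-3 + 27*√2)/765 = -1448/255 + 4344*√2/85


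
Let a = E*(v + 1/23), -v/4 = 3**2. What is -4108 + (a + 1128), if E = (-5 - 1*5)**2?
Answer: -151240/23 ≈ -6575.6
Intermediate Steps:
v = -36 (v = -4*3**2 = -4*9 = -36)
E = 100 (E = (-5 - 5)**2 = (-10)**2 = 100)
a = -82700/23 (a = 100*(-36 + 1/23) = 100*(-827/23) = -82700/23 ≈ -3595.7)
-4108 + (a + 1128) = -4108 + (-82700/23 + 1128) = -4108 - 56756/23 = -151240/23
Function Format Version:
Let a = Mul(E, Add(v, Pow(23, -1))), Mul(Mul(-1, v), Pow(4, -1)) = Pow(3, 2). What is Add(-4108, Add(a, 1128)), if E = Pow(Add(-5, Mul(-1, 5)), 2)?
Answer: Rational(-151240, 23) ≈ -6575.6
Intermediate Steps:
v = -36 (v = Mul(-4, Pow(3, 2)) = Mul(-4, 9) = -36)
E = 100 (E = Pow(Add(-5, -5), 2) = Pow(-10, 2) = 100)
a = Rational(-82700, 23) (a = Mul(100, Add(-36, Pow(23, -1))) = Mul(100, Add(-36, Rational(1, 23))) = Mul(100, Rational(-827, 23)) = Rational(-82700, 23) ≈ -3595.7)
Add(-4108, Add(a, 1128)) = Add(-4108, Add(Rational(-82700, 23), 1128)) = Add(-4108, Rational(-56756, 23)) = Rational(-151240, 23)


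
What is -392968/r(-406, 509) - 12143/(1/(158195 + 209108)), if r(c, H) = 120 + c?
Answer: -637802730563/143 ≈ -4.4602e+9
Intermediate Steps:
-392968/r(-406, 509) - 12143/(1/(158195 + 209108)) = -392968/(120 - 406) - 12143/(1/(158195 + 209108)) = -392968/(-286) - 12143/(1/367303) = -392968*(-1/286) - 12143/1/367303 = 196484/143 - 12143*367303 = 196484/143 - 4460160329 = -637802730563/143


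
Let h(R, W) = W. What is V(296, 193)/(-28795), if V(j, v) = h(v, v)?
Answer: -193/28795 ≈ -0.0067025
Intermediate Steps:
V(j, v) = v
V(296, 193)/(-28795) = 193/(-28795) = 193*(-1/28795) = -193/28795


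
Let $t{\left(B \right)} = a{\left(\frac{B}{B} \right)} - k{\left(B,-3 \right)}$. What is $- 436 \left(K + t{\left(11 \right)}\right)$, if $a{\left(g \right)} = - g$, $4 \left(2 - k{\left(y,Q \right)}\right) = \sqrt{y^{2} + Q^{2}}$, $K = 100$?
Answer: $-42292 - 109 \sqrt{130} \approx -43535.0$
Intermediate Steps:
$k{\left(y,Q \right)} = 2 - \frac{\sqrt{Q^{2} + y^{2}}}{4}$ ($k{\left(y,Q \right)} = 2 - \frac{\sqrt{y^{2} + Q^{2}}}{4} = 2 - \frac{\sqrt{Q^{2} + y^{2}}}{4}$)
$t{\left(B \right)} = -3 + \frac{\sqrt{9 + B^{2}}}{4}$ ($t{\left(B \right)} = - \frac{B}{B} - \left(2 - \frac{\sqrt{\left(-3\right)^{2} + B^{2}}}{4}\right) = \left(-1\right) 1 - \left(2 - \frac{\sqrt{9 + B^{2}}}{4}\right) = -1 + \left(-2 + \frac{\sqrt{9 + B^{2}}}{4}\right) = -3 + \frac{\sqrt{9 + B^{2}}}{4}$)
$- 436 \left(K + t{\left(11 \right)}\right) = - 436 \left(100 - \left(3 - \frac{\sqrt{9 + 11^{2}}}{4}\right)\right) = - 436 \left(100 - \left(3 - \frac{\sqrt{9 + 121}}{4}\right)\right) = - 436 \left(100 - \left(3 - \frac{\sqrt{130}}{4}\right)\right) = - 436 \left(97 + \frac{\sqrt{130}}{4}\right) = -42292 - 109 \sqrt{130}$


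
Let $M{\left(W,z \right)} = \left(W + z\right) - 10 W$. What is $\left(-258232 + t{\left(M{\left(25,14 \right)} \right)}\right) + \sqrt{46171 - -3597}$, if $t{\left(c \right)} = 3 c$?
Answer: $-258865 + 2 \sqrt{12442} \approx -2.5864 \cdot 10^{5}$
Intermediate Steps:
$M{\left(W,z \right)} = z - 9 W$
$\left(-258232 + t{\left(M{\left(25,14 \right)} \right)}\right) + \sqrt{46171 - -3597} = \left(-258232 + 3 \left(14 - 225\right)\right) + \sqrt{46171 - -3597} = \left(-258232 + 3 \left(14 - 225\right)\right) + \sqrt{46171 + \left(-5749 + 9346\right)} = \left(-258232 + 3 \left(-211\right)\right) + \sqrt{46171 + 3597} = \left(-258232 - 633\right) + \sqrt{49768} = -258865 + 2 \sqrt{12442}$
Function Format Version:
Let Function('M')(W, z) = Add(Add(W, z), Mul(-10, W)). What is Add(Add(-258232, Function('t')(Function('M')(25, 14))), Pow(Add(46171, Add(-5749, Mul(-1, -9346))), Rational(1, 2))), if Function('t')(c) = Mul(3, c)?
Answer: Add(-258865, Mul(2, Pow(12442, Rational(1, 2)))) ≈ -2.5864e+5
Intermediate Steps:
Function('M')(W, z) = Add(z, Mul(-9, W))
Add(Add(-258232, Function('t')(Function('M')(25, 14))), Pow(Add(46171, Add(-5749, Mul(-1, -9346))), Rational(1, 2))) = Add(Add(-258232, Mul(3, Add(14, Mul(-9, 25)))), Pow(Add(46171, Add(-5749, Mul(-1, -9346))), Rational(1, 2))) = Add(Add(-258232, Mul(3, Add(14, -225))), Pow(Add(46171, Add(-5749, 9346)), Rational(1, 2))) = Add(Add(-258232, Mul(3, -211)), Pow(Add(46171, 3597), Rational(1, 2))) = Add(Add(-258232, -633), Pow(49768, Rational(1, 2))) = Add(-258865, Mul(2, Pow(12442, Rational(1, 2))))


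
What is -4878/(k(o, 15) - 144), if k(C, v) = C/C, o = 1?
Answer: 4878/143 ≈ 34.112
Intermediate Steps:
k(C, v) = 1
-4878/(k(o, 15) - 144) = -4878/(1 - 144) = -4878/(-143) = -4878*(-1/143) = 4878/143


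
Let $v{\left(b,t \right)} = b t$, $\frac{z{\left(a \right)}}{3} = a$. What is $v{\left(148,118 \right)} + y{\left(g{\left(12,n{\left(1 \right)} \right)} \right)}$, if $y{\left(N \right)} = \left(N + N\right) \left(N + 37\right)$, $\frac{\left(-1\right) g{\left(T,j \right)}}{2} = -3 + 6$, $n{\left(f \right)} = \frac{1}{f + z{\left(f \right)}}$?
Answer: $17092$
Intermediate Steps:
$z{\left(a \right)} = 3 a$
$n{\left(f \right)} = \frac{1}{4 f}$ ($n{\left(f \right)} = \frac{1}{f + 3 f} = \frac{1}{4 f}$)
$g{\left(T,j \right)} = -6$ ($g{\left(T,j \right)} = - 2 \left(-3 + 6\right) = \left(-2\right) 3 = -6$)
$y{\left(N \right)} = 2 N \left(37 + N\right)$
$v{\left(148,118 \right)} + y{\left(g{\left(12,n{\left(1 \right)} \right)} \right)} = 148 \cdot 118 + 2 \left(-6\right) \left(37 - 6\right) = 17464 + 2 \left(-6\right) 31 = 17464 - 372 = 17092$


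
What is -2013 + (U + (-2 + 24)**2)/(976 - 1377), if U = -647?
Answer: -807050/401 ≈ -2012.6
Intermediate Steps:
-2013 + (U + (-2 + 24)**2)/(976 - 1377) = -2013 + (-647 + (-2 + 24)**2)/(976 - 1377) = -2013 + (-647 + 22**2)/(-401) = -2013 + (-647 + 484)*(-1/401) = -2013 - 163*(-1/401) = -2013 + 163/401 = -807050/401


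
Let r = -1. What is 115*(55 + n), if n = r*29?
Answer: 2990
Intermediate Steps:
n = -29 (n = -1*29 = -29)
115*(55 + n) = 115*(55 - 29) = 115*26 = 2990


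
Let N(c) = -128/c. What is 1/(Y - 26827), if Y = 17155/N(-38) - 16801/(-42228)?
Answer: -675648/14684338715 ≈ -4.6011e-5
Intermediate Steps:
Y = 3441270181/675648 (Y = 17155/((-128/(-38))) - 16801/(-42228) = 17155/((-128*(-1/38))) - 16801*(-1/42228) = 17155/(64/19) + 16801/42228 = 17155*(19/64) + 16801/42228 = 325945/64 + 16801/42228 = 3441270181/675648 ≈ 5093.3)
1/(Y - 26827) = 1/(3441270181/675648 - 26827) = 1/(-14684338715/675648) = -675648/14684338715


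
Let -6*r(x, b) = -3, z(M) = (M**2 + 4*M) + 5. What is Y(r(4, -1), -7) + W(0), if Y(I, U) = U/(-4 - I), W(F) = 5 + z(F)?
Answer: 104/9 ≈ 11.556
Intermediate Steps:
z(M) = 5 + M**2 + 4*M
r(x, b) = 1/2 (r(x, b) = -1/6*(-3) = 1/2)
W(F) = 10 + F**2 + 4*F (W(F) = 5 + (5 + F**2 + 4*F) = 10 + F**2 + 4*F)
Y(r(4, -1), -7) + W(0) = -1*(-7)/(4 + 1/2) + (10 + 0**2 + 4*0) = -1*(-7)/9/2 + (10 + 0 + 0) = -1*(-7)*2/9 + 10 = 14/9 + 10 = 104/9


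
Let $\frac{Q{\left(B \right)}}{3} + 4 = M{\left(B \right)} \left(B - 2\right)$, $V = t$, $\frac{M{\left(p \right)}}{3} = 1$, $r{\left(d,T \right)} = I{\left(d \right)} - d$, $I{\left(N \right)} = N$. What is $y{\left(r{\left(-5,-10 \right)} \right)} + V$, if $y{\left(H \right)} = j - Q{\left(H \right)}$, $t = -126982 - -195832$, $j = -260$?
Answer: $68620$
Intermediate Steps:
$r{\left(d,T \right)} = 0$ ($r{\left(d,T \right)} = d - d = 0$)
$M{\left(p \right)} = 3$ ($M{\left(p \right)} = 3 \cdot 1 = 3$)
$t = 68850$ ($t = -126982 + 195832 = 68850$)
$V = 68850$
$Q{\left(B \right)} = -30 + 9 B$ ($Q{\left(B \right)} = -12 + 3 \cdot 3 \left(B - 2\right) = -12 + 3 \cdot 3 \left(-2 + B\right) = -12 + 3 \left(-6 + 3 B\right) = -12 + \left(-18 + 9 B\right) = -30 + 9 B$)
$y{\left(H \right)} = -230 - 9 H$ ($y{\left(H \right)} = -260 - \left(-30 + 9 H\right) = -230 - 9 H$)
$y{\left(r{\left(-5,-10 \right)} \right)} + V = \left(-230 - 0\right) + 68850 = \left(-230 + 0\right) + 68850 = -230 + 68850 = 68620$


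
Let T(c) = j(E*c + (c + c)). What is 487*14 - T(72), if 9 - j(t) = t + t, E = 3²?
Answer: 8393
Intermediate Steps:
E = 9
j(t) = 9 - 2*t (j(t) = 9 - (t + t) = 9 - 2*t)
T(c) = 9 - 22*c (T(c) = 9 - 2*(9*c + (c + c)) = 9 - 2*(9*c + 2*c) = 9 - 22*c)
487*14 - T(72) = 487*14 - (9 - 22*72) = 6818 - (9 - 1584) = 6818 - 1*(-1575) = 6818 + 1575 = 8393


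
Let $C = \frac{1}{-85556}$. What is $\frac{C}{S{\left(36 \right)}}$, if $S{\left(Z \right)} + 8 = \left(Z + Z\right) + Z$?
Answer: $- \frac{1}{8555600} \approx -1.1688 \cdot 10^{-7}$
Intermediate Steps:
$S{\left(Z \right)} = -8 + 3 Z$ ($S{\left(Z \right)} = -8 + \left(\left(Z + Z\right) + Z\right) = -8 + \left(2 Z + Z\right) = -8 + 3 Z$)
$C = - \frac{1}{85556} \approx -1.1688 \cdot 10^{-5}$
$\frac{C}{S{\left(36 \right)}} = - \frac{1}{85556 \left(-8 + 3 \cdot 36\right)} = - \frac{1}{85556 \left(-8 + 108\right)} = - \frac{1}{85556 \cdot 100} = \left(- \frac{1}{85556}\right) \frac{1}{100} = - \frac{1}{8555600}$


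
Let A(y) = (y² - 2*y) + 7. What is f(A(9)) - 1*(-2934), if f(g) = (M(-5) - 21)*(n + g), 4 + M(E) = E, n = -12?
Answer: 1194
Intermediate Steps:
M(E) = -4 + E
A(y) = 7 + y² - 2*y
f(g) = 360 - 30*g (f(g) = ((-4 - 5) - 21)*(-12 + g) = (-9 - 21)*(-12 + g) = -30*(-12 + g) = 360 - 30*g)
f(A(9)) - 1*(-2934) = (360 - 30*(7 + 9² - 2*9)) - 1*(-2934) = (360 - 30*(7 + 81 - 18)) + 2934 = (360 - 30*70) + 2934 = (360 - 2100) + 2934 = -1740 + 2934 = 1194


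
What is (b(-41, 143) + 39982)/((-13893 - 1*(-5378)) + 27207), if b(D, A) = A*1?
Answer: 40125/18692 ≈ 2.1466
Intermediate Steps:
b(D, A) = A
(b(-41, 143) + 39982)/((-13893 - 1*(-5378)) + 27207) = (143 + 39982)/((-13893 - 1*(-5378)) + 27207) = 40125/((-13893 + 5378) + 27207) = 40125/(-8515 + 27207) = 40125/18692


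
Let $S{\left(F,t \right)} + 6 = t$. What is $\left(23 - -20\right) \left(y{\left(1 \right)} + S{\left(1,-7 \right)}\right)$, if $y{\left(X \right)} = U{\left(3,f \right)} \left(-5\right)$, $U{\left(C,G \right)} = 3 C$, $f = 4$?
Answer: $-2494$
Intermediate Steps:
$S{\left(F,t \right)} = -6 + t$
$y{\left(X \right)} = -45$ ($y{\left(X \right)} = 3 \cdot 3 \left(-5\right) = 9 \left(-5\right) = -45$)
$\left(23 - -20\right) \left(y{\left(1 \right)} + S{\left(1,-7 \right)}\right) = \left(23 - -20\right) \left(-45 - 13\right) = \left(23 + 20\right) \left(-45 - 13\right) = 43 \left(-58\right) = -2494$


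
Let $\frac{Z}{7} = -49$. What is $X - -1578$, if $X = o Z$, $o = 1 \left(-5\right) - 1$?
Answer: $3636$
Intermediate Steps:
$Z = -343$ ($Z = 7 \left(-49\right) = -343$)
$o = -6$ ($o = -5 - 1 = -6$)
$X = 2058$ ($X = \left(-6\right) \left(-343\right) = 2058$)
$X - -1578 = 2058 - -1578 = 2058 + 1578 = 3636$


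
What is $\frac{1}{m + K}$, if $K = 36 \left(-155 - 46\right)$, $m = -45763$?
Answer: $- \frac{1}{52999} \approx -1.8868 \cdot 10^{-5}$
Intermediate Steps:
$K = -7236$ ($K = 36 \left(-201\right) = -7236$)
$\frac{1}{m + K} = \frac{1}{-45763 - 7236} = \frac{1}{-52999} = - \frac{1}{52999}$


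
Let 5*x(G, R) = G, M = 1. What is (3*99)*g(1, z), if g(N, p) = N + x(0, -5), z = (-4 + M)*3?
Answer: 297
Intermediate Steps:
x(G, R) = G/5
z = -9 (z = (-4 + 1)*3 = -3*3 = -9)
g(N, p) = N (g(N, p) = N + (⅕)*0 = N + 0 = N)
(3*99)*g(1, z) = (3*99)*1 = 297*1 = 297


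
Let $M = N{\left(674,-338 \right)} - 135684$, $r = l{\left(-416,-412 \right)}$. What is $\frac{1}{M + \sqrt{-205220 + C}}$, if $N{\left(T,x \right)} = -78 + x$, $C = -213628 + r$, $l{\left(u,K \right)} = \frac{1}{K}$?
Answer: $- \frac{56073200}{7631735085377} - \frac{2 i \sqrt{17774233831}}{7631735085377} \approx -7.3474 \cdot 10^{-6} - 3.4938 \cdot 10^{-8} i$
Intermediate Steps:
$r = - \frac{1}{412}$ ($r = \frac{1}{-412} = - \frac{1}{412} \approx -0.0024272$)
$C = - \frac{88014737}{412}$ ($C = -213628 - \frac{1}{412} = - \frac{88014737}{412} \approx -2.1363 \cdot 10^{5}$)
$M = -136100$ ($M = \left(-78 - 338\right) - 135684 = -416 - 135684 = -136100$)
$\frac{1}{M + \sqrt{-205220 + C}} = \frac{1}{-136100 + \sqrt{-205220 - \frac{88014737}{412}}} = \frac{1}{-136100 + \sqrt{- \frac{172565377}{412}}} = \frac{1}{-136100 + \frac{i \sqrt{17774233831}}{206}}$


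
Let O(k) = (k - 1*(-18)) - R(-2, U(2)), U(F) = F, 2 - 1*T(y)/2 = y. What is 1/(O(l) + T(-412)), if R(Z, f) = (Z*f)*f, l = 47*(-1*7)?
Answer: 1/525 ≈ 0.0019048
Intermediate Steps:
T(y) = 4 - 2*y
l = -329 (l = 47*(-7) = -329)
R(Z, f) = Z*f**2
O(k) = 26 + k (O(k) = (k - 1*(-18)) - (-2)*2**2 = (k + 18) - (-2)*4 = (18 + k) - 1*(-8) = (18 + k) + 8 = 26 + k)
1/(O(l) + T(-412)) = 1/((26 - 329) + (4 - 2*(-412))) = 1/(-303 + (4 + 824)) = 1/(-303 + 828) = 1/525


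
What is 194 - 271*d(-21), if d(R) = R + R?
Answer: 11576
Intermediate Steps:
d(R) = 2*R
194 - 271*d(-21) = 194 - 542*(-21) = 194 - 271*(-42) = 194 + 11382 = 11576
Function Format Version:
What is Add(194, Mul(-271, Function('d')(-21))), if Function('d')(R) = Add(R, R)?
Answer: 11576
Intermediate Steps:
Function('d')(R) = Mul(2, R)
Add(194, Mul(-271, Function('d')(-21))) = Add(194, Mul(-271, Mul(2, -21))) = Add(194, Mul(-271, -42)) = Add(194, 11382) = 11576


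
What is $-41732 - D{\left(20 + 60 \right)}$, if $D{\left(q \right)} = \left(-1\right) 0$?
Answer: $-41732$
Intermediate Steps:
$D{\left(q \right)} = 0$
$-41732 - D{\left(20 + 60 \right)} = -41732 - 0 = -41732 + 0 = -41732$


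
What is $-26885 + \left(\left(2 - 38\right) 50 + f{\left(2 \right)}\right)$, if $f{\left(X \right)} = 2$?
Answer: $-28683$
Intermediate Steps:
$-26885 + \left(\left(2 - 38\right) 50 + f{\left(2 \right)}\right) = -26885 + \left(\left(2 - 38\right) 50 + 2\right) = -26885 + \left(\left(-36\right) 50 + 2\right) = -26885 + \left(-1800 + 2\right) = -26885 - 1798 = -28683$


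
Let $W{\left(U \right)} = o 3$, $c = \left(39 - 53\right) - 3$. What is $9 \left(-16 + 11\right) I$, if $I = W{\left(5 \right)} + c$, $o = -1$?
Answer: $900$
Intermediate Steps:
$c = -17$ ($c = -14 - 3 = -17$)
$W{\left(U \right)} = -3$ ($W{\left(U \right)} = \left(-1\right) 3 = -3$)
$I = -20$ ($I = -3 - 17 = -20$)
$9 \left(-16 + 11\right) I = 9 \left(-16 + 11\right) \left(-20\right) = 9 \left(-5\right) \left(-20\right) = \left(-45\right) \left(-20\right) = 900$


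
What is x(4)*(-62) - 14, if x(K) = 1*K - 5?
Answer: 48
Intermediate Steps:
x(K) = -5 + K (x(K) = K - 5 = -5 + K)
x(4)*(-62) - 14 = (-5 + 4)*(-62) - 14 = -1*(-62) - 14 = 62 - 14 = 48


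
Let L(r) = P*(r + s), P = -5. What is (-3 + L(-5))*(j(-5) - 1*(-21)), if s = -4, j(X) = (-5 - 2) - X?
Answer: 798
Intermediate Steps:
j(X) = -7 - X
L(r) = 20 - 5*r (L(r) = -5*(r - 4) = -5*(-4 + r) = 20 - 5*r)
(-3 + L(-5))*(j(-5) - 1*(-21)) = (-3 + (20 - 5*(-5)))*((-7 - 1*(-5)) - 1*(-21)) = (-3 + (20 + 25))*((-7 + 5) + 21) = (-3 + 45)*(-2 + 21) = 42*19 = 798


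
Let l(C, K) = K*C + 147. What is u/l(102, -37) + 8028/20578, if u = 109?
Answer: 13437277/37318203 ≈ 0.36007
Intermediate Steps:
l(C, K) = 147 + C*K (l(C, K) = C*K + 147 = 147 + C*K)
u/l(102, -37) + 8028/20578 = 109/(147 + 102*(-37)) + 8028/20578 = 109/(147 - 3774) + 8028*(1/20578) = 109/(-3627) + 4014/10289 = 109*(-1/3627) + 4014/10289 = -109/3627 + 4014/10289 = 13437277/37318203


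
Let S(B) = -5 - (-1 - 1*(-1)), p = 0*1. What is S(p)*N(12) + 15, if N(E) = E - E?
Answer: 15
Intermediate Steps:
p = 0
N(E) = 0
S(B) = -5 (S(B) = -5 - (-1 + 1) = -5 - 1*0 = -5 + 0 = -5)
S(p)*N(12) + 15 = -5*0 + 15 = 0 + 15 = 15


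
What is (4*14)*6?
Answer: 336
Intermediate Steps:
(4*14)*6 = 56*6 = 336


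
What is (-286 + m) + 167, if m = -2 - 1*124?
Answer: -245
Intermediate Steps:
m = -126 (m = -2 - 124 = -126)
(-286 + m) + 167 = (-286 - 126) + 167 = -412 + 167 = -245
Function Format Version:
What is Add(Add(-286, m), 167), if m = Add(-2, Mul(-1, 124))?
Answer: -245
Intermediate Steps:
m = -126 (m = Add(-2, -124) = -126)
Add(Add(-286, m), 167) = Add(Add(-286, -126), 167) = Add(-412, 167) = -245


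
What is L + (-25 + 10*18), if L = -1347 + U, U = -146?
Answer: -1338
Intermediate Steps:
L = -1493 (L = -1347 - 146 = -1493)
L + (-25 + 10*18) = -1493 + (-25 + 10*18) = -1493 + (-25 + 180) = -1493 + 155 = -1338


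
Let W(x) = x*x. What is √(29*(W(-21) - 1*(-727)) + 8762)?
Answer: √42634 ≈ 206.48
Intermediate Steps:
W(x) = x²
√(29*(W(-21) - 1*(-727)) + 8762) = √(29*((-21)² - 1*(-727)) + 8762) = √(29*(441 + 727) + 8762) = √(29*1168 + 8762) = √(33872 + 8762) = √42634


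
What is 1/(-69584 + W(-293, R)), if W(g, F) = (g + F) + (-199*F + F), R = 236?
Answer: -1/116369 ≈ -8.5934e-6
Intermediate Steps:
W(g, F) = g - 197*F (W(g, F) = (F + g) - 198*F = g - 197*F)
1/(-69584 + W(-293, R)) = 1/(-69584 + (-293 - 197*236)) = 1/(-69584 + (-293 - 46492)) = 1/(-69584 - 46785) = 1/(-116369) = -1/116369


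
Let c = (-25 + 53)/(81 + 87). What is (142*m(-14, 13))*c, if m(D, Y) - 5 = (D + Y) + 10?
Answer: 994/3 ≈ 331.33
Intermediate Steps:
m(D, Y) = 15 + D + Y (m(D, Y) = 5 + ((D + Y) + 10) = 5 + (10 + D + Y) = 15 + D + Y)
c = 1/6 (c = 28/168 = 28*(1/168) = 1/6 ≈ 0.16667)
(142*m(-14, 13))*c = (142*(15 - 14 + 13))*(1/6) = (142*14)*(1/6) = 1988*(1/6) = 994/3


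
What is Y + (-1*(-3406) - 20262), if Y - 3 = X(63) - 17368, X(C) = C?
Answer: -34158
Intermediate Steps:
Y = -17302 (Y = 3 + (63 - 17368) = 3 - 17305 = -17302)
Y + (-1*(-3406) - 20262) = -17302 + (-1*(-3406) - 20262) = -17302 + (3406 - 20262) = -17302 - 16856 = -34158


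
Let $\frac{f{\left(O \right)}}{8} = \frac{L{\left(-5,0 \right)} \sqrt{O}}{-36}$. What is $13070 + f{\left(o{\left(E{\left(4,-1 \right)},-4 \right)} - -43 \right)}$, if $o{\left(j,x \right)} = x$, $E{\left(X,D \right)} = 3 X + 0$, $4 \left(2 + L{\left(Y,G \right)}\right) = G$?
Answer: $13070 + \frac{4 \sqrt{39}}{9} \approx 13073.0$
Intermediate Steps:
$L{\left(Y,G \right)} = -2 + \frac{G}{4}$
$E{\left(X,D \right)} = 3 X$
$f{\left(O \right)} = \frac{4 \sqrt{O}}{9}$ ($f{\left(O \right)} = 8 \frac{\left(-2 + \frac{1}{4} \cdot 0\right) \sqrt{O}}{-36} = 8 \left(-2 + 0\right) \sqrt{O} \left(- \frac{1}{36}\right) = 8 - 2 \sqrt{O} \left(- \frac{1}{36}\right) = 8 \frac{\sqrt{O}}{18} = \frac{4 \sqrt{O}}{9}$)
$13070 + f{\left(o{\left(E{\left(4,-1 \right)},-4 \right)} - -43 \right)} = 13070 + \frac{4 \sqrt{-4 - -43}}{9} = 13070 + \frac{4 \sqrt{-4 + 43}}{9} = 13070 + \frac{4 \sqrt{39}}{9}$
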